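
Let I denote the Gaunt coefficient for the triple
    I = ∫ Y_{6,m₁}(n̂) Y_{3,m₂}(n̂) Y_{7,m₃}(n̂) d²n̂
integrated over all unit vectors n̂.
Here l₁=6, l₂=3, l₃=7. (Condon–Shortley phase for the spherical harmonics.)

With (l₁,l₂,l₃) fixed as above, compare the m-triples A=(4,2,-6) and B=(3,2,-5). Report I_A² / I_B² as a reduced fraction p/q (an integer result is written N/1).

832/375

l's match ⇒ only the (l;m) 3-j factors differ between A and B.
A: triangle coeff Δ(6,3,7) = 1/2042040; Σ_t [1,2]: t=1:−1/8709120 t=2:+1/43545600 = -1/10886400; (3j)²=8/357 [(6 3 7; 4 2 -6)], sign=+1
B: triangle coeff Δ(6,3,7) = 1/2042040; Σ_t [1,2]: t=1:−1/1935360 t=2:+1/4354560 = -1/3483648; (3j)²=125/12376 [(6 3 7; 3 2 -5)], sign=-1
I_A²/I_B² = (8/357)/(125/12376) = 832/375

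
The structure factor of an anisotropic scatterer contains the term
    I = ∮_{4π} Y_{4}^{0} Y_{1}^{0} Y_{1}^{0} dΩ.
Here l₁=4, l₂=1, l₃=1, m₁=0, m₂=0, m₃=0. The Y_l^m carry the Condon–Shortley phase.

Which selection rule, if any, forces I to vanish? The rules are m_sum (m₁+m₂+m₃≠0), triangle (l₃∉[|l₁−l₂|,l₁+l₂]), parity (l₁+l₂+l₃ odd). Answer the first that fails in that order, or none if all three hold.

Σmᵢ = 0  ✓
l₃∈[|l₁−l₂|,l₁+l₂]=[3,5], have l₃=1  ✗
Σlᵢ = 6 ⇒ even

triangle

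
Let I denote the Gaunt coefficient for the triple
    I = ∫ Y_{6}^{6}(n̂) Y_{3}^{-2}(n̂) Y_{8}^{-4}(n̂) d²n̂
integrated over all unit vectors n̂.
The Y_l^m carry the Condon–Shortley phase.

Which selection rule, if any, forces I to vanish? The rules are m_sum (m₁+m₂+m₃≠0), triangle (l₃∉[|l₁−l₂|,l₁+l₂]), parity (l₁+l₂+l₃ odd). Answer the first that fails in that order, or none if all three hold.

m₁+m₂+m₃ = 6 − 2 − 4 = 0  ✓
triangle: |6−3|=3 ≤ l₃=8 ≤ 6+3=9  ✓
parity: l₁+l₂+l₃ = 17 is odd  ✗

parity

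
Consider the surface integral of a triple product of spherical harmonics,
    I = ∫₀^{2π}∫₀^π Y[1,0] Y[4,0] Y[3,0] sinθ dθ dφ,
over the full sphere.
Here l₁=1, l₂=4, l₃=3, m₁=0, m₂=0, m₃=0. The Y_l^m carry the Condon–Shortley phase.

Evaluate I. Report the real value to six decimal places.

Checks pass: Σm=0; 8 even; l₃=3∈[3,5].
(2·1+1)(2·4+1)(2·3+1) = 189
Δ: 2! 0! 6! / 9! → 1/252
sum: t=1:−1/36 = -1/36
3j²(1 4 3; 0 0 0) = Δ·Π!·Σ² = 4/63  (sign +1)
(m-triple is (0,0,0) — same symbol as above.)
combine: 4πI² = 189·4/63·4/63 = 16/21
take √, sign +1: I = 0.24623252

0.246233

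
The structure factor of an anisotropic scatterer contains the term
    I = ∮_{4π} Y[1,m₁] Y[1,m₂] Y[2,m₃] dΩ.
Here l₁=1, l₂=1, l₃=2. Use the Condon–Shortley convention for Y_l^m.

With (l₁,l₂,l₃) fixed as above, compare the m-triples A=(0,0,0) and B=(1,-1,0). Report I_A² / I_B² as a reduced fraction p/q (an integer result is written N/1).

Shared (l₁,l₂,l₃)=(1,1,2): N and (l;000)² cancel in I_A²/I_B².
A: Δ = 0!·2!·2!/5! = 1/30; Racah Σ t=0..0: t=0:+1/1 = 1/1; ⇒ 3j(1 1 2; 0 0 0)² = 2/15, sgn +1
B: Δ = 0!·2!·2!/5! = 1/30; Racah Σ t=0..0: t=0:+1/4 = 1/4; ⇒ 3j(1 1 2; 1 -1 0)² = 1/30, sgn +1
I_A²/I_B² = (2/15)/(1/30) = 4/1

4/1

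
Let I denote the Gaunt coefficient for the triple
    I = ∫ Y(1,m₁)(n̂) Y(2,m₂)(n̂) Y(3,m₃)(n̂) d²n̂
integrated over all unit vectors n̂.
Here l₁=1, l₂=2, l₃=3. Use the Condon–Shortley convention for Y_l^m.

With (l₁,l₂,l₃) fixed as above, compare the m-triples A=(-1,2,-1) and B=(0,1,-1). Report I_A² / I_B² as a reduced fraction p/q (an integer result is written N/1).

1/8

l's match ⇒ only the (l;m) 3-j factors differ between A and B.
A: triangle coeff Δ(1,2,3) = 1/105; Σ_t [0,0]: t=0:+1/48 = 1/48; (3j)²=1/105 [(1 2 3; -1 2 -1)], sign=+1
B: triangle coeff Δ(1,2,3) = 1/105; Σ_t [0,0]: t=0:+1/6 = 1/6; (3j)²=8/105 [(1 2 3; 0 1 -1)], sign=+1
I_A²/I_B² = (1/105)/(8/105) = 1/8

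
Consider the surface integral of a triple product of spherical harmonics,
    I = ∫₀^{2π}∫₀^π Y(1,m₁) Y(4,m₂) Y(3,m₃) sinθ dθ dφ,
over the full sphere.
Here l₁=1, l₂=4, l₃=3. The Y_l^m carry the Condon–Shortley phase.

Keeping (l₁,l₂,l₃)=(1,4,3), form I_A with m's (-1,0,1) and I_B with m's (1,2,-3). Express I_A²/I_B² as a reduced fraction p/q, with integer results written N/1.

6/1

Shared (l₁,l₂,l₃)=(1,4,3): N and (l;000)² cancel in I_A²/I_B².
A: Δ = 2!·0!·6!/9! = 1/252; Racah Σ t=2..2: t=2:+1/96 = 1/96; ⇒ 3j(1 4 3; -1 0 1)² = 1/42, sgn +1
B: Δ = 2!·0!·6!/9! = 1/252; Racah Σ t=0..0: t=0:+1/1440 = 1/1440; ⇒ 3j(1 4 3; 1 2 -3)² = 1/252, sgn +1
I_A²/I_B² = (1/42)/(1/252) = 6/1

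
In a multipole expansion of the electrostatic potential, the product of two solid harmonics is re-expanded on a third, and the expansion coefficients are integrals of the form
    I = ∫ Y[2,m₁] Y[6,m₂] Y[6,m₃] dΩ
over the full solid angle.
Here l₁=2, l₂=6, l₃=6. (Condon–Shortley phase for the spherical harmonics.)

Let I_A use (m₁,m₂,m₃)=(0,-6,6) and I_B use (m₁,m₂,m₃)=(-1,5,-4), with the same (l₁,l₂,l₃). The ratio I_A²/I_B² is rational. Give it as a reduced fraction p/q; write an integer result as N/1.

44/27

Shared (l₁,l₂,l₃)=(2,6,6): N and (l;000)² cancel in I_A²/I_B².
A: Δ = 2!·2!·10!/15! = 1/90090; Racah Σ t=0..0: t=0:+1/14515200 = 1/14515200; ⇒ 3j(2 6 6; 0 -6 6)² = 22/455, sgn +1
B: Δ = 2!·2!·10!/15! = 1/90090; Racah Σ t=1..2: t=1:−1/7257600 t=2:+1/725760 = 1/806400; ⇒ 3j(2 6 6; -1 5 -4)² = 27/910, sgn +1
I_A²/I_B² = (22/455)/(27/910) = 44/27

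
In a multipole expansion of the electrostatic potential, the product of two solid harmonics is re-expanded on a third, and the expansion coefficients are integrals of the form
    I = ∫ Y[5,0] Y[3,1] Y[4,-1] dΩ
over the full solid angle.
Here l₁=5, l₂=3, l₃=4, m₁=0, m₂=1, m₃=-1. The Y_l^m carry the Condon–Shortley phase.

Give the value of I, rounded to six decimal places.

-0.009577

Checks pass: Σm=0; 12 even; l₃=4∈[2,8].
(2·5+1)(2·3+1)(2·4+1) = 693
Δ: 4! 6! 2! / 13! → 1/180180
sum: t=1:−1/576 t=2:+1/144 t=3:−1/576 = 1/288
3j²(5 3 4; 0 0 0) = Δ·Π!·Σ² = 20/1001  (sign +1)
sum: t=2:+1/288 t=3:−1/288 t=4:+1/5760 = 1/5760
3j²(5 3 4; 0 1 -1) = Δ·Π!·Σ² = 1/12012  (sign -1)
combine: 4πI² = 693·20/1001·1/12012 = 15/13013
take √, sign -1: I = -0.00957750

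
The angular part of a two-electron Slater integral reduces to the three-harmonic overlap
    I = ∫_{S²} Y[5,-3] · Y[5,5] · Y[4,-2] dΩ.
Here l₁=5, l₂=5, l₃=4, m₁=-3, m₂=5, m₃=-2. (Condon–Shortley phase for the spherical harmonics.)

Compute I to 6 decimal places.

Checks pass: Σm=0; 14 even; l₃=4∈[0,10].
(2·5+1)(2·5+1)(2·4+1) = 1089
Δ: 6! 4! 4! / 15! → 1/3153150
sum: t=1:−1/69120 t=2:+1/1728 t=3:−1/576 t=4:+1/1728 t=5:−1/69120 = -7/11520
3j²(5 5 4; 0 0 0) = Δ·Π!·Σ² = 2/143  (sign -1)
sum: t=6:+1/69120 = 1/69120
3j²(5 5 4; -3 5 -2) = Δ·Π!·Σ² = 4/143  (sign +1)
combine: 4πI² = 1089·2/143·4/143 = 72/169
take √, sign -1: I = -0.18412721

-0.184127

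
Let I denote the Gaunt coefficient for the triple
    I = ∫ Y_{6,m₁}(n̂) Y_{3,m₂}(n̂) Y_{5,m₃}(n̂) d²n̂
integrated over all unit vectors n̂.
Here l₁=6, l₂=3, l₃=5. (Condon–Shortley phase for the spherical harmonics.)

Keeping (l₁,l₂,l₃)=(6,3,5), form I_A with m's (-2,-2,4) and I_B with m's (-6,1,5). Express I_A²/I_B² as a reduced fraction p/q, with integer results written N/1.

l's match ⇒ only the (l;m) 3-j factors differ between A and B.
A: triangle coeff Δ(6,3,5) = 1/675675; Σ_t [0,1]: t=0:+1/967680 t=1:−1/60480 = -1/64512; (3j)²=15/1001 [(6 3 5; -2 -2 4)], sign=+1
B: triangle coeff Δ(6,3,5) = 1/675675; Σ_t [4,4]: t=4:+1/1935360 = 1/1935360; (3j)²=3/91 [(6 3 5; -6 1 5)], sign=+1
I_A²/I_B² = (15/1001)/(3/91) = 5/11

5/11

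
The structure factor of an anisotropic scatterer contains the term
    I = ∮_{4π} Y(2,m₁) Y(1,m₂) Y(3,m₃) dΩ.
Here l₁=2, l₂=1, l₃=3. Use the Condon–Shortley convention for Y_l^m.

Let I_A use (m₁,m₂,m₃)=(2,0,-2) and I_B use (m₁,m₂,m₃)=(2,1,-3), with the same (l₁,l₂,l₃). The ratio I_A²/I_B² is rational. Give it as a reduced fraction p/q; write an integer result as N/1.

Same 2,1,3: normalisation and zero-m 3j drop out of the ratio.
A: Δ: 0! 4! 2! / 7! → 1/105; sum: t=0:+1/24 = 1/24; 3j²(2 1 3; 2 0 -2) = Δ·Π!·Σ² = 1/21  (sign -1)
B: Δ: 0! 4! 2! / 7! → 1/105; sum: t=0:+1/48 = 1/48; 3j²(2 1 3; 2 1 -3) = Δ·Π!·Σ² = 1/7  (sign +1)
I_A²/I_B² = (1/21)/(1/7) = 1/3

1/3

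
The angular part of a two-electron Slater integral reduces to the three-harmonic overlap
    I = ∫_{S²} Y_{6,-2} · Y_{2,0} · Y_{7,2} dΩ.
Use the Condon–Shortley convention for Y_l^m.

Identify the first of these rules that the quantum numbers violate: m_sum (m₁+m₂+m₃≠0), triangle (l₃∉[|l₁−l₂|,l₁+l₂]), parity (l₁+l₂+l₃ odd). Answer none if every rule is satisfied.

parity

azimuthal sum: -2 + 0 + 2 = 0  ✓
4 ≤ 7 ≤ 8 (triangle on l)  ✓
L = 6 + 2 + 7 = 15 (odd)  ✗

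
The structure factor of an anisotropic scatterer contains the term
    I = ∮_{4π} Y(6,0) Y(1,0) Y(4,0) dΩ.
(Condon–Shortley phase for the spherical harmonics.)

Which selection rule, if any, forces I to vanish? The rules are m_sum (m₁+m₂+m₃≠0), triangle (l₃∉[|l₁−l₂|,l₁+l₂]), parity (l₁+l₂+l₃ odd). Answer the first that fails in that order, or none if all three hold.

Σmᵢ = 0  ✓
l₃∈[|l₁−l₂|,l₁+l₂]=[5,7], have l₃=4  ✗
Σlᵢ = 11 ⇒ odd

triangle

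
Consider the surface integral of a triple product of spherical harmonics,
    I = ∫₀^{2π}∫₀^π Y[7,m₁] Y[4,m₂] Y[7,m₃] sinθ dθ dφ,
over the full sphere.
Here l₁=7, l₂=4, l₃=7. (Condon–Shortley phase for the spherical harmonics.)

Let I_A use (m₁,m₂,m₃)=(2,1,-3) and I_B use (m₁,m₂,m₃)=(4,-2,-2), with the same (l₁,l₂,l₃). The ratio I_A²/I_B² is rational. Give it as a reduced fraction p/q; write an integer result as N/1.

Same 7,4,7: normalisation and zero-m 3j drop out of the ratio.
A: Δ: 4! 10! 4! / 19! → 1/58198140; sum: t=1:−1/2488320 t=2:+1/725760 t=3:−1/1935360 t=4:+1/52254720 = 5/10450944; 3j²(7 4 7; 2 1 -3) = Δ·Π!·Σ² = 31250/2909907  (sign +1)
B: Δ: 4! 10! 4! / 19! → 1/58198140; sum: t=0:+1/2903040 t=1:−1/2903040 t=2:+1/34836480 = 1/34836480; 3j²(7 4 7; 4 -2 -2) = Δ·Π!·Σ² = 25/117572  (sign -1)
I_A²/I_B² = (31250/2909907)/(25/117572) = 5000/99

5000/99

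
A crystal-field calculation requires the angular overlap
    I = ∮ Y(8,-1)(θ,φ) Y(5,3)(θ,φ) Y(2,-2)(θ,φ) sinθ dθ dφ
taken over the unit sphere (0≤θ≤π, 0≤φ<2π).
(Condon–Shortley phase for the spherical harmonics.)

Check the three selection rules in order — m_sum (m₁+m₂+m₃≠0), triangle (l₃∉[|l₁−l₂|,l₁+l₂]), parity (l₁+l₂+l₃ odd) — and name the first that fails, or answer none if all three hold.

Σmᵢ = 0  ✓
l₃∈[|l₁−l₂|,l₁+l₂]=[3,13], have l₃=2  ✗
Σlᵢ = 15 ⇒ odd

triangle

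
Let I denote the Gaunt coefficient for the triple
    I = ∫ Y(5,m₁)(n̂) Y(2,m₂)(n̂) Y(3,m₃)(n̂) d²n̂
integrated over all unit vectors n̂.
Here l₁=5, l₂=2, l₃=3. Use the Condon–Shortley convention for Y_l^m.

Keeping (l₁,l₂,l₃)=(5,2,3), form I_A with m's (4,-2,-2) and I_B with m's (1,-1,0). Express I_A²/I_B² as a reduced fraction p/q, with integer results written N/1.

63/40

Shared (l₁,l₂,l₃)=(5,2,3): N and (l;000)² cancel in I_A²/I_B².
A: Δ = 4!·6!·0!/11! = 1/2310; Racah Σ t=0..0: t=0:+1/2880 = 1/2880; ⇒ 3j(5 2 3; 4 -2 -2)² = 3/55, sgn -1
B: Δ = 4!·6!·0!/11! = 1/2310; Racah Σ t=1..1: t=1:−1/216 = -1/216; ⇒ 3j(5 2 3; 1 -1 0)² = 8/231, sgn +1
I_A²/I_B² = (3/55)/(8/231) = 63/40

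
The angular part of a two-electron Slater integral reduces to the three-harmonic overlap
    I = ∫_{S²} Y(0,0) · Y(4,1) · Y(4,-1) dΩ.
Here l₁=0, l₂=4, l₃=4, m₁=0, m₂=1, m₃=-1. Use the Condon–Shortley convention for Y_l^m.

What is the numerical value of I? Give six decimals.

-0.282095

m-sum 0 ✓  L=8 even ✓  4≤4≤4 ✓
Π(2lᵢ+1) = 1×9×9 = 81
triangle coeff Δ(0,4,4) = 1/9
Σ_t [0,0]: t=0:+1/576 = 1/576
(3j)²=1/9 [(0 4 4; 0 0 0)], sign=+1
Σ_t [0,0]: t=0:+1/720 = 1/720
(3j)²=1/9 [(0 4 4; 0 1 -1)], sign=-1
⇒ 4πI² = 1/1
I = (-1)√(1/1/(4π)) = -0.28209479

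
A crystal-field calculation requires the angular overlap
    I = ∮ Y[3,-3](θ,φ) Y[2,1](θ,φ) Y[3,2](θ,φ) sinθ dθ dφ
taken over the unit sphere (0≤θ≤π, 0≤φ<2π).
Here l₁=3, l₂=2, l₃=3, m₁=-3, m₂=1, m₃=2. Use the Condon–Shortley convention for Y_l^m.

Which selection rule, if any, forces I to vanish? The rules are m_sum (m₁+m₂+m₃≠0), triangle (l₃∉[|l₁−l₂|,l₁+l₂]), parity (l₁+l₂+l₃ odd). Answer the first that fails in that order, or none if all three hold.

m₁+m₂+m₃ = -3 + 1 + 2 = 0  ✓
triangle: |3−2|=1 ≤ l₃=3 ≤ 3+2=5  ✓
parity: l₁+l₂+l₃ = 8 is even  ✓

none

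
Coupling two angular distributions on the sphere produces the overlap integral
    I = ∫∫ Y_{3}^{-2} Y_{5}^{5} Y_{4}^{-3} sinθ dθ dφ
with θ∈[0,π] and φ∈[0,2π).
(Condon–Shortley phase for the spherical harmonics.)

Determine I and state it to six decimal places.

-0.212007

Rules hold: Σm=0, L=12 even, 2≤4≤8.
N = 7·11·9 = 693
Δ = 4!·2!·6!/13! = 1/180180
Racah Σ t=1..3: t=1:−1/576 t=2:+1/144 t=3:−1/576 = 1/288
⇒ 3j(3 5 4; 0 0 0)² = 20/1001, sgn +1
Racah Σ t=4..4: t=4:+1/17280 = 1/17280
⇒ 3j(3 5 4; -2 5 -3)² = 35/858, sgn -1
4πI² = N·(3j₀)²·(3jₘ)² = 1050/1859
I = -1·√(0.56482/4π) = -0.21200691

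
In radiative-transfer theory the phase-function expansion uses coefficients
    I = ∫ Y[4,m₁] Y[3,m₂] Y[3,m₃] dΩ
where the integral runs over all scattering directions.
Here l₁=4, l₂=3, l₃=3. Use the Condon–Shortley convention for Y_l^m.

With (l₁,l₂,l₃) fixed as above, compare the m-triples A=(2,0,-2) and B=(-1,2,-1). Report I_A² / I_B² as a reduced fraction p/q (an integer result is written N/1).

3/32

Shared (l₁,l₂,l₃)=(4,3,3): N and (l;000)² cancel in I_A²/I_B².
A: Δ = 4!·4!·2!/11! = 1/34650; Racah Σ t=1..2: t=1:−1/72 t=2:+1/96 = -1/288; ⇒ 3j(4 3 3; 2 0 -2)² = 1/462, sgn +1
B: Δ = 4!·4!·2!/11! = 1/34650; Racah Σ t=3..4: t=3:−1/48 t=4:+1/144 = -1/72; ⇒ 3j(4 3 3; -1 2 -1)² = 16/693, sgn -1
I_A²/I_B² = (1/462)/(16/693) = 3/32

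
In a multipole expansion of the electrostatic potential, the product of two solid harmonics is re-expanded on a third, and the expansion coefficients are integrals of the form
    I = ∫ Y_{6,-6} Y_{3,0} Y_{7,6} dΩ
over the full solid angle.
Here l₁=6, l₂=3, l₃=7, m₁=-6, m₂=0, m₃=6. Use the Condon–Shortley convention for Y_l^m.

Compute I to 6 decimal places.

-0.204043

m-sum 0 ✓  L=16 even ✓  3≤7≤9 ✓
Π(2lᵢ+1) = 13×7×15 = 1365
triangle coeff Δ(6,3,7) = 1/2042040
Σ_t [0,2]: t=0:+1/207360 t=1:−1/57600 t=2:+1/207360 = -1/129600
(3j)²=168/12155 [(6 3 7; 0 0 0)], sign=+1
Σ_t [2,2]: t=2:+1/43545600 = 1/43545600
(3j)²=33/1190 [(6 3 7; -6 0 6)], sign=-1
⇒ 4πI² = 756/1445
I = (-1)√(756/1445/(4π)) = -0.20404316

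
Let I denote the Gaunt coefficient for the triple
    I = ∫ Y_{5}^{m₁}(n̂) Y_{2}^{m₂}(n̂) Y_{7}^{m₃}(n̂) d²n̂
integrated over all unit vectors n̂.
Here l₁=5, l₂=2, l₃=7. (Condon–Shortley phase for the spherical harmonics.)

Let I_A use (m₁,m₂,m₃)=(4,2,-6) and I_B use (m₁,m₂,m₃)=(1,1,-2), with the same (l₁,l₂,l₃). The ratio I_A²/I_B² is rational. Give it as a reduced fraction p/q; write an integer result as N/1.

Same 5,2,7: normalisation and zero-m 3j drop out of the ratio.
A: Δ: 0! 10! 4! / 15! → 1/15015; sum: t=0:+1/8709120 = 1/8709120; 3j²(5 2 7; 4 2 -6) = Δ·Π!·Σ² = 1/21  (sign -1)
B: Δ: 0! 10! 4! / 15! → 1/15015; sum: t=0:+1/103680 = 1/103680; 3j²(5 2 7; 1 1 -2) = Δ·Π!·Σ² = 4/143  (sign -1)
I_A²/I_B² = (1/21)/(4/143) = 143/84

143/84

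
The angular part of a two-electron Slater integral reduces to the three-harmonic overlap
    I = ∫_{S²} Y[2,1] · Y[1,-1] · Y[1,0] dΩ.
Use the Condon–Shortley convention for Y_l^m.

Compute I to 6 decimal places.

-0.218510

Checks pass: Σm=0; 4 even; l₃=1∈[1,3].
(2·2+1)(2·1+1)(2·1+1) = 45
Δ: 2! 2! 0! / 5! → 1/30
sum: t=1:−1/1 = -1/1
3j²(2 1 1; 0 0 0) = Δ·Π!·Σ² = 2/15  (sign +1)
sum: t=0:+1/2 = 1/2
3j²(2 1 1; 1 -1 0) = Δ·Π!·Σ² = 1/10  (sign -1)
combine: 4πI² = 45·2/15·1/10 = 3/5
take √, sign -1: I = -0.21850969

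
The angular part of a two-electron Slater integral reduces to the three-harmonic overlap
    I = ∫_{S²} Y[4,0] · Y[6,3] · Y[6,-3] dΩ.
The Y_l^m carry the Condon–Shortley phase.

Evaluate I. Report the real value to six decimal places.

Rules hold: Σm=0, L=16 even, 2≤6≤10.
N = 9·13·13 = 1521
Δ = 4!·4!·8!/17! = 1/15315300
Racah Σ t=0..4: t=0:+1/829440 t=1:−1/25920 t=2:+1/9216 t=3:−1/25920 t=4:+1/829440 = 7/207360
⇒ 3j(4 6 6; 0 0 0)² = 28/2431, sgn +1
Racah Σ t=1..4: t=1:−1/1451520 t=2:+1/80640 t=3:−1/51840 t=4:+1/414720 = -1/193536
⇒ 3j(4 6 6; 0 3 -3)² = 81/17017, sgn +1
4πI² = N·(3j₀)²·(3jₘ)² = 2916/34969
I = +1·√(0.0833881/4π) = 0.08146053

0.081461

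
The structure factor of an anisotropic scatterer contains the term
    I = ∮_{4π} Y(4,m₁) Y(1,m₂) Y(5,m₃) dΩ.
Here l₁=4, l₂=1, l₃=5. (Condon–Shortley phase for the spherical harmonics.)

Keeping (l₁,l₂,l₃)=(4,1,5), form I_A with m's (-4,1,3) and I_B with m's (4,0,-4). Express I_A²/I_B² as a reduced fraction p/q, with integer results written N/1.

Same 4,1,5: normalisation and zero-m 3j drop out of the ratio.
A: Δ: 0! 8! 2! / 11! → 1/495; sum: t=0:+1/80640 = 1/80640; 3j²(4 1 5; -4 1 3) = Δ·Π!·Σ² = 1/495  (sign +1)
B: Δ: 0! 8! 2! / 11! → 1/495; sum: t=0:+1/40320 = 1/40320; 3j²(4 1 5; 4 0 -4) = Δ·Π!·Σ² = 1/55  (sign -1)
I_A²/I_B² = (1/495)/(1/55) = 1/9

1/9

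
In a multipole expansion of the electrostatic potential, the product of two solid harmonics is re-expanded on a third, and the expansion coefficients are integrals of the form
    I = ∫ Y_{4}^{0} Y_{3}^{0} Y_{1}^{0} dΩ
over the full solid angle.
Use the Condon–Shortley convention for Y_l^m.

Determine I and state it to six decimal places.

0.246233

Rules hold: Σm=0, L=8 even, 1≤1≤7.
N = 9·7·3 = 189
Δ = 6!·2!·0!/9! = 1/252
Racah Σ t=3..3: t=3:−1/36 = -1/36
⇒ 3j(4 3 1; 0 0 0)² = 4/63, sgn +1
(m-triple is (0,0,0) — same symbol as above.)
4πI² = N·(3j₀)²·(3jₘ)² = 16/21
I = +1·√(0.761905/4π) = 0.24623252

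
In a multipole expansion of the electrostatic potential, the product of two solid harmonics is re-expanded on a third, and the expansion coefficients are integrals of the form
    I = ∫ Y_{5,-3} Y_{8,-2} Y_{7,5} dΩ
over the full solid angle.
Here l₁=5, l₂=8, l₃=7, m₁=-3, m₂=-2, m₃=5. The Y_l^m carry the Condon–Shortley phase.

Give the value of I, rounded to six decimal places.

0.146003

Rules hold: Σm=0, L=20 even, 3≤7≤13.
N = 11·17·15 = 2805
Δ = 6!·4!·10!/21! = 1/814773960
Racah Σ t=1..5: t=1:−1/87091200 t=2:+1/4976640 t=3:−1/2073600 t=4:+1/4976640 t=5:−1/87091200 = -1/9676800
⇒ 3j(5 8 7; 0 0 0)² = 360/46189, sgn +1
Racah Σ t=4..6: t=4:+1/92897280 t=5:−1/261273600 t=6:+1/10450944000 = 7/995328000
⇒ 3j(5 8 7; -3 -2 5)² = 1029/83980, sgn +1
4πI² = N·(3j₀)²·(3jₘ)² = 277830/1037153
I = +1·√(0.267878/4π) = 0.14600349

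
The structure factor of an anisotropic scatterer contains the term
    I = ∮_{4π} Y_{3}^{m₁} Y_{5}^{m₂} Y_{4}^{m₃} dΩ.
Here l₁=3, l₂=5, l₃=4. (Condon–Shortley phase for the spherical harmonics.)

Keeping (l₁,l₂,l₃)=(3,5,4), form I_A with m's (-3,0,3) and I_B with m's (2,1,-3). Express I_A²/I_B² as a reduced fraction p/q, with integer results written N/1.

Same 3,5,4: normalisation and zero-m 3j drop out of the ratio.
A: Δ: 4! 2! 6! / 13! → 1/180180; sum: t=4:+1/5760 = 1/5760; 3j²(3 5 4; -3 0 3) = Δ·Π!·Σ² = 5/572  (sign -1)
B: Δ: 4! 2! 6! / 13! → 1/180180; sum: t=0:+1/17280 t=1:−1/1440 = -11/17280; 3j²(3 5 4; 2 1 -3) = Δ·Π!·Σ² = 11/468  (sign +1)
I_A²/I_B² = (5/572)/(11/468) = 45/121

45/121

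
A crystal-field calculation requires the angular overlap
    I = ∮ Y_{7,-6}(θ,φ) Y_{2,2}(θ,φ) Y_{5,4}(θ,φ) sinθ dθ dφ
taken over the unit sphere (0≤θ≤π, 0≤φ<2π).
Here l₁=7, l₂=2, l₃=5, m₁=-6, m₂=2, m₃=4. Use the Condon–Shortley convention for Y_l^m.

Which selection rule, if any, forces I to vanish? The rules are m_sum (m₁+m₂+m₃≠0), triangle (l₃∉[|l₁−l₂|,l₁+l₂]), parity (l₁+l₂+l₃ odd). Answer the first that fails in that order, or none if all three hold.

m₁+m₂+m₃ = -6 + 2 + 4 = 0  ✓
triangle: |7−2|=5 ≤ l₃=5 ≤ 7+2=9  ✓
parity: l₁+l₂+l₃ = 14 is even  ✓

none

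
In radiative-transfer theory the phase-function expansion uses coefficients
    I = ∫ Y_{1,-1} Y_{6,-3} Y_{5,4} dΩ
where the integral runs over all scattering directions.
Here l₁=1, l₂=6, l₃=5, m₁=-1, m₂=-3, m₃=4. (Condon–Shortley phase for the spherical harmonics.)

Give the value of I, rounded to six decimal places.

m-sum 0 ✓  L=12 even ✓  5≤5≤7 ✓
Π(2lᵢ+1) = 3×13×11 = 429
triangle coeff Δ(1,6,5) = 1/858
Σ_t [1,1]: t=1:−1/14400 = -1/14400
(3j)²=6/143 [(1 6 5; 0 0 0)], sign=+1
Σ_t [2,2]: t=2:+1/725760 = 1/725760
(3j)²=1/286 [(1 6 5; -1 -3 4)], sign=-1
⇒ 4πI² = 9/143
I = (-1)√(9/143/(4π)) = -0.07076985

-0.070770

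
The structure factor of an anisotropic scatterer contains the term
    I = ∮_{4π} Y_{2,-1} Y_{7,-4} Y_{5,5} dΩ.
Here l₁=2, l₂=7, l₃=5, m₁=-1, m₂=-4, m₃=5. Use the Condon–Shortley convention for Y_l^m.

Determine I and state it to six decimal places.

0.037585

m-sum 0 ✓  L=14 even ✓  5≤5≤9 ✓
Π(2lᵢ+1) = 5×15×11 = 825
triangle coeff Δ(2,7,5) = 1/15015
Σ_t [2,2]: t=2:+1/57600 = 1/57600
(3j)²=21/715 [(2 7 5; 0 0 0)], sign=-1
Σ_t [3,3]: t=3:−1/21772800 = -1/21772800
(3j)²=1/1365 [(2 7 5; -1 -4 5)], sign=-1
⇒ 4πI² = 3/169
I = (+1)√(3/169/(4π)) = 0.03758481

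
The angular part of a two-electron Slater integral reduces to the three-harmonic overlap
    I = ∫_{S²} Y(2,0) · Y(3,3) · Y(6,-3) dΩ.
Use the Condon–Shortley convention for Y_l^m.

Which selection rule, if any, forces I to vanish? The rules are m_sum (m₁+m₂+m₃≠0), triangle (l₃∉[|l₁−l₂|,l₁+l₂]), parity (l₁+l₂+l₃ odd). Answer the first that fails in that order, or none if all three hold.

triangle

m₁+m₂+m₃ = 0 + 3 − 3 = 0  ✓
triangle: |2−3|=1 ≤ l₃=6 ≤ 2+3=5  ✗
parity: l₁+l₂+l₃ = 11 is odd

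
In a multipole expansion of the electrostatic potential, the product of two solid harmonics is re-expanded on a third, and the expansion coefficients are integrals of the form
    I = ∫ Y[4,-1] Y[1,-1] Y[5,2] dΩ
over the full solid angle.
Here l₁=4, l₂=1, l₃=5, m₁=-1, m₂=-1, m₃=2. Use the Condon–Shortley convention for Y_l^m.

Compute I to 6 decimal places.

0.225034

Checks pass: Σm=0; 10 even; l₃=5∈[3,5].
(2·4+1)(2·1+1)(2·5+1) = 297
Δ: 0! 8! 2! / 11! → 1/495
sum: t=0:+1/576 = 1/576
3j²(4 1 5; 0 0 0) = Δ·Π!·Σ² = 5/99  (sign -1)
sum: t=0:+1/1440 = 1/1440
3j²(4 1 5; -1 -1 2) = Δ·Π!·Σ² = 7/165  (sign -1)
combine: 4πI² = 297·5/99·7/165 = 7/11
take √, sign +1: I = 0.22503380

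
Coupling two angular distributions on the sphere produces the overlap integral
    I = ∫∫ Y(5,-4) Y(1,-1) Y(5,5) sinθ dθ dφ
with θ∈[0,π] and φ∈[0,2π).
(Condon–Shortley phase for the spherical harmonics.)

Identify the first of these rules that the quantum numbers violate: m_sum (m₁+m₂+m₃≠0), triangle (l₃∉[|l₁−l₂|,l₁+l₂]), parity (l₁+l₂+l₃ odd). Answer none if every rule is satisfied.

parity

Σmᵢ = 0  ✓
l₃∈[|l₁−l₂|,l₁+l₂]=[4,6], have l₃=5  ✓
Σlᵢ = 11 ⇒ odd  ✗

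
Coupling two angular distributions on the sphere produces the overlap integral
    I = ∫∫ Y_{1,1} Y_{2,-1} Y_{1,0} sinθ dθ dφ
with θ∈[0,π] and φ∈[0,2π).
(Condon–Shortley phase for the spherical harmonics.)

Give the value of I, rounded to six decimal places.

-0.218510

m-sum 0 ✓  L=4 even ✓  1≤1≤3 ✓
Π(2lᵢ+1) = 3×5×3 = 45
triangle coeff Δ(1,2,1) = 1/30
Σ_t [1,1]: t=1:−1/1 = -1/1
(3j)²=2/15 [(1 2 1; 0 0 0)], sign=+1
Σ_t [0,0]: t=0:+1/2 = 1/2
(3j)²=1/10 [(1 2 1; 1 -1 0)], sign=-1
⇒ 4πI² = 3/5
I = (-1)√(3/5/(4π)) = -0.21850969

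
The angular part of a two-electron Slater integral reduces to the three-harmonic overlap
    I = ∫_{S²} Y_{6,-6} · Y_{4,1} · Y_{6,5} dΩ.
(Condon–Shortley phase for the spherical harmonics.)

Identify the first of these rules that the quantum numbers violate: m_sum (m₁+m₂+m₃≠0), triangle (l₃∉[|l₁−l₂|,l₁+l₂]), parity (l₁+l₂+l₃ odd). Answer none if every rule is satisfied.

m₁+m₂+m₃ = -6 + 1 + 5 = 0  ✓
triangle: |6−4|=2 ≤ l₃=6 ≤ 6+4=10  ✓
parity: l₁+l₂+l₃ = 16 is even  ✓

none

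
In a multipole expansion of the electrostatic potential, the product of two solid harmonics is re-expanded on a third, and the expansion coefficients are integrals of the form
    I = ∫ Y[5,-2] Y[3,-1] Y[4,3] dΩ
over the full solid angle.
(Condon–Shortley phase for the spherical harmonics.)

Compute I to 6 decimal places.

Checks pass: Σm=0; 12 even; l₃=4∈[2,8].
(2·5+1)(2·3+1)(2·4+1) = 693
Δ: 4! 6! 2! / 13! → 1/180180
sum: t=1:−1/576 t=2:+1/144 t=3:−1/576 = 1/288
3j²(5 3 4; 0 0 0) = Δ·Π!·Σ² = 20/1001  (sign +1)
sum: t=1:−1/4320 t=2:+1/960 = 7/8640
3j²(5 3 4; -2 -1 3) = Δ·Π!·Σ² = 343/12870  (sign -1)
combine: 4πI² = 693·20/1001·343/12870 = 686/1859
take √, sign -1: I = -0.17136315

-0.171363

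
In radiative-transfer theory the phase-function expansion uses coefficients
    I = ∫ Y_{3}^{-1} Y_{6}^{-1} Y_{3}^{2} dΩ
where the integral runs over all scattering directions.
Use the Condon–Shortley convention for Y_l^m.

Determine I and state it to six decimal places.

m-sum 0 ✓  L=12 even ✓  3≤3≤9 ✓
Π(2lᵢ+1) = 7×13×7 = 637
triangle coeff Δ(3,6,3) = 1/12012
Σ_t [3,3]: t=3:−1/1296 = -1/1296
(3j)²=100/3003 [(3 6 3; 0 0 0)], sign=+1
Σ_t [4,4]: t=4:+1/5760 = 1/5760
(3j)²=5/572 [(3 6 3; -1 -1 2)], sign=-1
⇒ 4πI² = 875/4719
I = (-1)√(875/4719/(4π)) = -0.12147142

-0.121471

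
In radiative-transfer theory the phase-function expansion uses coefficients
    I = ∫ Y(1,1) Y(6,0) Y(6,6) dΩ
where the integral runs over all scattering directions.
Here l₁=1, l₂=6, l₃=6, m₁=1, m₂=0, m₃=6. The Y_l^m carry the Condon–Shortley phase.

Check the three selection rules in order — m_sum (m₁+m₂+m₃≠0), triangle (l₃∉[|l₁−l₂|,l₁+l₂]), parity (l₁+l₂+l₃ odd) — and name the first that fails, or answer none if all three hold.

m_sum

m₁+m₂+m₃ = 1 + 0 + 6 = 7  ✗
triangle: |1−6|=5 ≤ l₃=6 ≤ 1+6=7
parity: l₁+l₂+l₃ = 13 is odd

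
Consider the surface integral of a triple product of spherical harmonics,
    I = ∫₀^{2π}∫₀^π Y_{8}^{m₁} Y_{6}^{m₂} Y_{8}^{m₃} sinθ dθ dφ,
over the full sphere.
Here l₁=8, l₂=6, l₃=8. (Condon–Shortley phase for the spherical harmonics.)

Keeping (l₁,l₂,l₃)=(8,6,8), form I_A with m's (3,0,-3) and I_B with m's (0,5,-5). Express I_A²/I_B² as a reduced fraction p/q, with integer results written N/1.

Same 8,6,8: normalisation and zero-m 3j drop out of the ratio.
A: Δ: 6! 10! 6! / 23! → 1/13742520792; sum: t=0:+1/7464960000 t=1:−1/248832000 t=2:+1/69672960 t=3:−1/104509440 t=4:+1/836075520 t=5:−1/52254720000 = 31/14929920000; 3j²(8 6 8; 3 0 -3) = Δ·Π!·Σ² = 2883/772616  (sign -1)
B: Δ: 6! 10! 6! / 23! → 1/13742520792; sum: t=5:−1/2612736000 t=6:+1/6967296000 = -1/4180377600; 3j²(8 6 8; 0 5 -5) = Δ·Π!·Σ² = 75/7429  (sign +1)
I_A²/I_B² = (2883/772616)/(75/7429) = 961/2600

961/2600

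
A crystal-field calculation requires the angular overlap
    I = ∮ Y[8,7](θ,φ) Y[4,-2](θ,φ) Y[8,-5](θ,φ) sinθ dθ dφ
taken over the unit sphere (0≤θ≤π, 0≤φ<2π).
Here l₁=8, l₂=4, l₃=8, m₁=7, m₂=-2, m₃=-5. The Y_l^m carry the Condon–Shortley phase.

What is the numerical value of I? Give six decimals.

Checks pass: Σm=0; 20 even; l₃=8∈[4,12].
(2·8+1)(2·4+1)(2·8+1) = 2601
Δ: 4! 12! 4! / 21! → 1/185175900
sum: t=0:+1/557383680 t=1:−1/21772800 t=2:+1/8294400 t=3:−1/21772800 t=4:+1/557383680 = 1/30965760
3j²(8 4 8; 0 0 0) = Δ·Π!·Σ² = 36/4199  (sign +1)
sum: t=0:+1/3832012800 t=1:−1/17244057600 = 1/4926873600
3j²(8 4 8; 7 -2 -5) = Δ·Π!·Σ² = 91/5814  (sign -1)
combine: 4πI² = 2601·36/4199·91/5814 = 126/361
take √, sign -1: I = -0.16665822

-0.166658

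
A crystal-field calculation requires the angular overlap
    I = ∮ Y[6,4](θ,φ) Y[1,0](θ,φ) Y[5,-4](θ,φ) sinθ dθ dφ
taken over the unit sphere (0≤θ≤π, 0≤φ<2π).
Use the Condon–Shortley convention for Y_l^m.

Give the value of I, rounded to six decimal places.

m-sum 0 ✓  L=12 even ✓  5≤5≤7 ✓
Π(2lᵢ+1) = 13×3×11 = 429
triangle coeff Δ(6,1,5) = 1/858
Σ_t [1,1]: t=1:−1/14400 = -1/14400
(3j)²=6/143 [(6 1 5; 0 0 0)], sign=+1
Σ_t [1,1]: t=1:−1/362880 = -1/362880
(3j)²=10/429 [(6 1 5; 4 0 -4)], sign=+1
⇒ 4πI² = 60/143
I = (+1)√(60/143/(4π)) = 0.18272698

0.182727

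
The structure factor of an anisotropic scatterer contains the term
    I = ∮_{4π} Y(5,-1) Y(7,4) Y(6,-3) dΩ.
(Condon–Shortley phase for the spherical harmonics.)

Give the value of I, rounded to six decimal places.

0.009749

Checks pass: Σm=0; 18 even; l₃=6∈[2,12].
(2·5+1)(2·7+1)(2·6+1) = 2145
Δ: 6! 4! 8! / 19! → 1/174594420
sum: t=1:−1/4147200 t=2:+1/207360 t=3:−1/82944 t=4:+1/207360 t=5:−1/4147200 = -1/345600
3j²(5 7 6; 0 0 0) = Δ·Π!·Σ² = 420/46189  (sign -1)
sum: t=3:−1/8709120 t=4:+1/967680 t=5:−1/1036800 t=6:+1/12441600 = 1/29030400
3j²(5 7 6; -1 4 -3) = Δ·Π!·Σ² = 9/146965  (sign -1)
combine: 4πI² = 2145·420/46189·9/146965 = 1620/1356277
take √, sign +1: I = 0.00974941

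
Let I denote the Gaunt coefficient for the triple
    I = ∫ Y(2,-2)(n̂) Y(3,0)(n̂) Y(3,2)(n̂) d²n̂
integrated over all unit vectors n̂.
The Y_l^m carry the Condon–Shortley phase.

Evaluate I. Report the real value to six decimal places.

-0.188063

Rules hold: Σm=0, L=8 even, 1≤3≤5.
N = 5·7·7 = 245
Δ = 2!·2!·4!/9! = 1/3780
Racah Σ t=0..2: t=0:+1/24 t=1:−1/4 t=2:+1/24 = -1/6
⇒ 3j(2 3 3; 0 0 0)² = 4/105, sgn +1
Racah Σ t=2..2: t=2:+1/24 = 1/24
⇒ 3j(2 3 3; -2 0 2)² = 1/21, sgn -1
4πI² = N·(3j₀)²·(3jₘ)² = 4/9
I = -1·√(0.444444/4π) = -0.18806319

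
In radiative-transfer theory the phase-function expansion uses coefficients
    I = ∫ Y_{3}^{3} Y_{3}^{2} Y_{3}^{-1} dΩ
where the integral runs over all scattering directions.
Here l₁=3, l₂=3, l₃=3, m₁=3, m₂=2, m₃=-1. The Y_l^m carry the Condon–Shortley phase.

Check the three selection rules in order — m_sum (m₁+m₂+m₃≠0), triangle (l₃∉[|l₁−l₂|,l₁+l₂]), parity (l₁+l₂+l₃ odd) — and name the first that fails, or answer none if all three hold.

m_sum

m₁+m₂+m₃ = 3 + 2 − 1 = 4  ✗
triangle: |3−3|=0 ≤ l₃=3 ≤ 3+3=6
parity: l₁+l₂+l₃ = 9 is odd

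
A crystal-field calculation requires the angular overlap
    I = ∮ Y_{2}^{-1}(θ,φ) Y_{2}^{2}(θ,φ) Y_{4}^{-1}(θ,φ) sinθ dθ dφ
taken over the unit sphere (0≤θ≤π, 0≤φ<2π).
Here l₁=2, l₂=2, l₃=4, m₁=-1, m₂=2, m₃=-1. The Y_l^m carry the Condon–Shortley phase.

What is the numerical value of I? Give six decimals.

m-sum 0 ✓  L=8 even ✓  0≤4≤4 ✓
Π(2lᵢ+1) = 5×5×9 = 225
triangle coeff Δ(2,2,4) = 1/630
Σ_t [0,0]: t=0:+1/16 = 1/16
(3j)²=2/35 [(2 2 4; 0 0 0)], sign=+1
Σ_t [0,0]: t=0:+1/144 = 1/144
(3j)²=1/126 [(2 2 4; -1 2 -1)], sign=-1
⇒ 4πI² = 5/49
I = (-1)√(5/49/(4π)) = -0.09011188

-0.090112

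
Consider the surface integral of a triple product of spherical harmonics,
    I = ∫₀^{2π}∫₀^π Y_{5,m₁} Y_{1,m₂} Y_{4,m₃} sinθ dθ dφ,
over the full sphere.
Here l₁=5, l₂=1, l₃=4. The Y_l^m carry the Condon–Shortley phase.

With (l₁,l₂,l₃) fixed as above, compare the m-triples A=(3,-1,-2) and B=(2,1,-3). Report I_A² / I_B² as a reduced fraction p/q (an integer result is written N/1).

28/3

Shared (l₁,l₂,l₃)=(5,1,4): N and (l;000)² cancel in I_A²/I_B².
A: Δ = 2!·8!·0!/11! = 1/495; Racah Σ t=0..0: t=0:+1/2880 = 1/2880; ⇒ 3j(5 1 4; 3 -1 -2)² = 28/495, sgn +1
B: Δ = 2!·8!·0!/11! = 1/495; Racah Σ t=2..2: t=2:+1/10080 = 1/10080; ⇒ 3j(5 1 4; 2 1 -3)² = 1/165, sgn -1
I_A²/I_B² = (28/495)/(1/165) = 28/3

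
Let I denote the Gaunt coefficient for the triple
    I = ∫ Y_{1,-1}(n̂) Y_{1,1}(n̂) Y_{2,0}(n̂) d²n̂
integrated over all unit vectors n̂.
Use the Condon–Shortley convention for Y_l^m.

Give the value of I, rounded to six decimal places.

0.126157

m-sum 0 ✓  L=4 even ✓  0≤2≤2 ✓
Π(2lᵢ+1) = 3×3×5 = 45
triangle coeff Δ(1,1,2) = 1/30
Σ_t [0,0]: t=0:+1/1 = 1/1
(3j)²=2/15 [(1 1 2; 0 0 0)], sign=+1
Σ_t [0,0]: t=0:+1/4 = 1/4
(3j)²=1/30 [(1 1 2; -1 1 0)], sign=+1
⇒ 4πI² = 1/5
I = (+1)√(1/5/(4π)) = 0.12615663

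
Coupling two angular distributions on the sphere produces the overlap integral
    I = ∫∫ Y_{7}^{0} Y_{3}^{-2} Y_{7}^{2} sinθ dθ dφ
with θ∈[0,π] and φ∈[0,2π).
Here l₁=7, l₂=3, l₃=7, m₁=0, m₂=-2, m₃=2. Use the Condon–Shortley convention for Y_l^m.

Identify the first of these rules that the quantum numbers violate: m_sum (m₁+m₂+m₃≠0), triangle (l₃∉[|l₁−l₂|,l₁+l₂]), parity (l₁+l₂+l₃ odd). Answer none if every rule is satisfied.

parity

Σmᵢ = 0  ✓
l₃∈[|l₁−l₂|,l₁+l₂]=[4,10], have l₃=7  ✓
Σlᵢ = 17 ⇒ odd  ✗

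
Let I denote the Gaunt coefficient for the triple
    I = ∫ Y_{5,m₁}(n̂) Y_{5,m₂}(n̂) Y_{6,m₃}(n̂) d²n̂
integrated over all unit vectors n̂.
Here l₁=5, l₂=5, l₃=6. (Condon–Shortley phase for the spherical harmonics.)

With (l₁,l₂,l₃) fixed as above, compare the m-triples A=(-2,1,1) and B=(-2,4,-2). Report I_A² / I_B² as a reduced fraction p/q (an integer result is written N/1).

128/105

l's match ⇒ only the (l;m) 3-j factors differ between A and B.
A: triangle coeff Δ(5,5,6) = 1/28588560; Σ_t [1,4]: t=1:−1/518400 t=2:+1/23040 t=3:−1/10368 t=4:+1/41472 = -1/32400; (3j)²=128/12155 [(5 5 6; -2 1 1)], sign=+1
B: triangle coeff Δ(5,5,6) = 1/28588560; Σ_t [3,4]: t=3:−1/207360 t=4:+1/103680 = 1/207360; (3j)²=21/2431 [(5 5 6; -2 4 -2)], sign=+1
I_A²/I_B² = (128/12155)/(21/2431) = 128/105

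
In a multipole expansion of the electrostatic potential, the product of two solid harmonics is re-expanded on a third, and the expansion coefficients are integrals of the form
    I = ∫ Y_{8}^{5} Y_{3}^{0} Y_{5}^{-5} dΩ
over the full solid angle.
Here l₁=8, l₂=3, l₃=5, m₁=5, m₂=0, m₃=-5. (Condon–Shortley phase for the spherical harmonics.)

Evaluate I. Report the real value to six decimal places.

-0.071001

Rules hold: Σm=0, L=16 even, 5≤5≤11.
N = 17·7·11 = 1309
Δ = 6!·10!·0!/17! = 1/136136
Racah Σ t=3..3: t=3:−1/518400 = -1/518400
⇒ 3j(8 3 5; 0 0 0)² = 56/2431, sgn +1
Racah Σ t=3..3: t=3:−1/130636800 = -1/130636800
⇒ 3j(8 3 5; 5 0 -5)² = 1/476, sgn -1
4πI² = N·(3j₀)²·(3jₘ)² = 14/221
I = -1·√(0.0633484/4π) = -0.07100075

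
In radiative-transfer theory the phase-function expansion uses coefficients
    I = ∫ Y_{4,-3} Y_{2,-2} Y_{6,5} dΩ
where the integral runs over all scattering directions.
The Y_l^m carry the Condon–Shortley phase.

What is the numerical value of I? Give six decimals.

m-sum 0 ✓  L=12 even ✓  2≤6≤6 ✓
Π(2lᵢ+1) = 9×5×13 = 585
triangle coeff Δ(4,2,6) = 1/6435
Σ_t [0,0]: t=0:+1/2304 = 1/2304
(3j)²=5/143 [(4 2 6; 0 0 0)], sign=+1
Σ_t [0,0]: t=0:+1/120960 = 1/120960
(3j)²=2/39 [(4 2 6; -3 -2 5)], sign=-1
⇒ 4πI² = 150/143
I = (-1)√(150/143/(4π)) = -0.28891672

-0.288917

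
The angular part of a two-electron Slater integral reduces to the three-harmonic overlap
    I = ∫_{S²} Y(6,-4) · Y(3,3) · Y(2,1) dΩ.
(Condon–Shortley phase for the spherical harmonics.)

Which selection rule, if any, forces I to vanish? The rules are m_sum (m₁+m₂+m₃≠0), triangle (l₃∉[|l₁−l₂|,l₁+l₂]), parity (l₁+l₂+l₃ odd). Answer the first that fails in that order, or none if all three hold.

Σmᵢ = 0  ✓
l₃∈[|l₁−l₂|,l₁+l₂]=[3,9], have l₃=2  ✗
Σlᵢ = 11 ⇒ odd

triangle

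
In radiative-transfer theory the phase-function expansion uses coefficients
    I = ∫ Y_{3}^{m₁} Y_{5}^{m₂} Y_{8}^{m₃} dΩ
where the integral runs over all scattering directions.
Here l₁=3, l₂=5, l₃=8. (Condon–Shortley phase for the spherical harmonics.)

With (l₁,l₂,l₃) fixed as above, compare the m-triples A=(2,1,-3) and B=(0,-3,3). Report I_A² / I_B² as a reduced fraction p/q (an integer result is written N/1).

7/5

Same 3,5,8: normalisation and zero-m 3j drop out of the ratio.
A: Δ: 0! 6! 10! / 17! → 1/136136; sum: t=0:+1/2073600 = 1/2073600; 3j²(3 5 8; 2 1 -3) = Δ·Π!·Σ² = 15/884  (sign -1)
B: Δ: 0! 6! 10! / 17! → 1/136136; sum: t=0:+1/2903040 = 1/2903040; 3j²(3 5 8; 0 -3 3) = Δ·Π!·Σ² = 75/6188  (sign -1)
I_A²/I_B² = (15/884)/(75/6188) = 7/5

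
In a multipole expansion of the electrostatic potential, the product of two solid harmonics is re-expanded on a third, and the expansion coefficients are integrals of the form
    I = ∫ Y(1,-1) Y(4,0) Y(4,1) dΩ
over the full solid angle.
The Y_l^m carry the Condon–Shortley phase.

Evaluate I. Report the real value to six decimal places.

L=9 odd ⇒ parity kills the (l;000) factor ⇒ I = 0

0.000000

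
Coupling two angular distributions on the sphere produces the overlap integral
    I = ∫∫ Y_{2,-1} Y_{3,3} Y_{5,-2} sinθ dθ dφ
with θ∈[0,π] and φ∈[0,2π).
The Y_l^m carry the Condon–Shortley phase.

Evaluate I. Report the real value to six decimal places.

0.063396

Rules hold: Σm=0, L=10 even, 1≤5≤5.
N = 5·7·11 = 385
Δ = 0!·4!·6!/11! = 1/2310
Racah Σ t=0..0: t=0:+1/144 = 1/144
⇒ 3j(2 3 5; 0 0 0)² = 10/231, sgn -1
Racah Σ t=0..0: t=0:+1/4320 = 1/4320
⇒ 3j(2 3 5; -1 3 -2)² = 1/330, sgn -1
4πI² = N·(3j₀)²·(3jₘ)² = 5/99
I = +1·√(0.0505051/4π) = 0.06339609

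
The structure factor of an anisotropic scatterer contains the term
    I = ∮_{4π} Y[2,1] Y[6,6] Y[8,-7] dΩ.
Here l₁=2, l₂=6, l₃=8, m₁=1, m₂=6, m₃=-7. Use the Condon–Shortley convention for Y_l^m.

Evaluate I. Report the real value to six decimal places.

-0.181017

Rules hold: Σm=0, L=16 even, 4≤8≤8.
N = 5·13·17 = 1105
Δ = 0!·4!·12!/17! = 1/30940
Racah Σ t=0..0: t=0:+1/2073600 = 1/2073600
⇒ 3j(2 6 8; 0 0 0)² = 28/1105, sgn +1
Racah Σ t=0..0: t=0:+1/2874009600 = 1/2874009600
⇒ 3j(2 6 8; 1 6 -7)² = 1/68, sgn -1
4πI² = N·(3j₀)²·(3jₘ)² = 7/17
I = -1·√(0.411765/4π) = -0.18101711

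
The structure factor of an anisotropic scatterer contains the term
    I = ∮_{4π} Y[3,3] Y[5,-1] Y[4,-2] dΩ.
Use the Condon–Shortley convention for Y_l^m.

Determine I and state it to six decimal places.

Rules hold: Σm=0, L=12 even, 2≤4≤8.
N = 7·11·9 = 693
Δ = 4!·2!·6!/13! = 1/180180
Racah Σ t=1..3: t=1:−1/576 t=2:+1/144 t=3:−1/576 = 1/288
⇒ 3j(3 5 4; 0 0 0)² = 20/1001, sgn +1
Racah Σ t=0..0: t=0:+1/2304 = 1/2304
⇒ 3j(3 5 4; 3 -1 -2)² = 75/4004, sgn +1
4πI² = N·(3j₀)²·(3jₘ)² = 3375/13013
I = +1·√(0.259356/4π) = 0.14366244

0.143662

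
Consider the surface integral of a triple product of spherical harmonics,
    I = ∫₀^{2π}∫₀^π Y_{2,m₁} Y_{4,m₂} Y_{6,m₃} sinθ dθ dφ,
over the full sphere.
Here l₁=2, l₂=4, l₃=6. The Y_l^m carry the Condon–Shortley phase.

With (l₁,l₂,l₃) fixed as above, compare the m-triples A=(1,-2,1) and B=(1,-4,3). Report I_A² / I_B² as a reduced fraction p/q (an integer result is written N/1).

70/9

Shared (l₁,l₂,l₃)=(2,4,6): N and (l;000)² cancel in I_A²/I_B².
A: Δ = 0!·4!·8!/13! = 1/6435; Racah Σ t=0..0: t=0:+1/8640 = 1/8640; ⇒ 3j(2 4 6; 1 -2 1)² = 14/1287, sgn -1
B: Δ = 0!·4!·8!/13! = 1/6435; Racah Σ t=0..0: t=0:+1/241920 = 1/241920; ⇒ 3j(2 4 6; 1 -4 3)² = 1/715, sgn -1
I_A²/I_B² = (14/1287)/(1/715) = 70/9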